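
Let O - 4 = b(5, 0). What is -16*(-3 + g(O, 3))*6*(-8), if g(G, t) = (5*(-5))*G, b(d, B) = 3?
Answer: -136704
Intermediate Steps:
O = 7 (O = 4 + 3 = 7)
g(G, t) = -25*G
-16*(-3 + g(O, 3))*6*(-8) = -16*(-3 - 25*7)*6*(-8) = -16*(-3 - 175)*6*(-8) = -(-2848)*6*(-8) = -16*(-1068)*(-8) = 17088*(-8) = -136704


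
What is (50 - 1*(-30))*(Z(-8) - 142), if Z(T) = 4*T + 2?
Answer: -13760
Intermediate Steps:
Z(T) = 2 + 4*T
(50 - 1*(-30))*(Z(-8) - 142) = (50 - 1*(-30))*((2 + 4*(-8)) - 142) = (50 + 30)*((2 - 32) - 142) = 80*(-30 - 142) = 80*(-172) = -13760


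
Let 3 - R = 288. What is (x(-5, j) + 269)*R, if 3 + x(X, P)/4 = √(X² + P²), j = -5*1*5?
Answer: -73245 - 5700*√26 ≈ -1.0231e+5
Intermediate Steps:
R = -285 (R = 3 - 1*288 = 3 - 288 = -285)
j = -25 (j = -5*5 = -25)
x(X, P) = -12 + 4*√(P² + X²) (x(X, P) = -12 + 4*√(X² + P²) = -12 + 4*√(P² + X²))
(x(-5, j) + 269)*R = ((-12 + 4*√((-25)² + (-5)²)) + 269)*(-285) = ((-12 + 4*√(625 + 25)) + 269)*(-285) = ((-12 + 4*√650) + 269)*(-285) = ((-12 + 4*(5*√26)) + 269)*(-285) = ((-12 + 20*√26) + 269)*(-285) = (257 + 20*√26)*(-285) = -73245 - 5700*√26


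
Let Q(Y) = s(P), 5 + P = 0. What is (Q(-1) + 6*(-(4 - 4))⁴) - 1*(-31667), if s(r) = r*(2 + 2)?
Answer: 31647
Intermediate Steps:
P = -5 (P = -5 + 0 = -5)
s(r) = 4*r (s(r) = r*4 = 4*r)
Q(Y) = -20 (Q(Y) = 4*(-5) = -20)
(Q(-1) + 6*(-(4 - 4))⁴) - 1*(-31667) = (-20 + 6*(-(4 - 4))⁴) - 1*(-31667) = (-20 + 6*(-1*0)⁴) + 31667 = (-20 + 6*0⁴) + 31667 = (-20 + 6*0) + 31667 = (-20 + 0) + 31667 = -20 + 31667 = 31647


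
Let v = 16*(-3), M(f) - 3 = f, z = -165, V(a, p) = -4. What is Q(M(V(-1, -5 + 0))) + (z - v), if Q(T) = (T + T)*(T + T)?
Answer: -113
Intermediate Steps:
M(f) = 3 + f
Q(T) = 4*T² (Q(T) = (2*T)*(2*T) = 4*T²)
v = -48
Q(M(V(-1, -5 + 0))) + (z - v) = 4*(3 - 4)² + (-165 - 1*(-48)) = 4*(-1)² + (-165 + 48) = 4*1 - 117 = 4 - 117 = -113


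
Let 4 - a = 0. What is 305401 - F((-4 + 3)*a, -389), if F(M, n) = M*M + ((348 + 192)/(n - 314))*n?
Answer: 214475595/703 ≈ 3.0509e+5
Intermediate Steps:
a = 4 (a = 4 - 1*0 = 4 + 0 = 4)
F(M, n) = M² + 540*n/(-314 + n) (F(M, n) = M² + (540/(-314 + n))*n = M² + 540*n/(-314 + n))
305401 - F((-4 + 3)*a, -389) = 305401 - (-314*16*(-4 + 3)² + 540*(-389) - 389*16*(-4 + 3)²)/(-314 - 389) = 305401 - (-314*(-1*4)² - 210060 - 389*(-1*4)²)/(-703) = 305401 - (-1)*(-314*(-4)² - 210060 - 389*(-4)²)/703 = 305401 - (-1)*(-314*16 - 210060 - 389*16)/703 = 305401 - (-1)*(-5024 - 210060 - 6224)/703 = 305401 - (-1)*(-221308)/703 = 305401 - 1*221308/703 = 305401 - 221308/703 = 214475595/703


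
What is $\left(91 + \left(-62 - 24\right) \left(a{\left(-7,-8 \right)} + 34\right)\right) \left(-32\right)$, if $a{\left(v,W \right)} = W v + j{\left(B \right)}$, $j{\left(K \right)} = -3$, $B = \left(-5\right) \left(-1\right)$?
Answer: $236512$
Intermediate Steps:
$B = 5$
$a{\left(v,W \right)} = -3 + W v$ ($a{\left(v,W \right)} = W v - 3 = -3 + W v$)
$\left(91 + \left(-62 - 24\right) \left(a{\left(-7,-8 \right)} + 34\right)\right) \left(-32\right) = \left(91 + \left(-62 - 24\right) \left(\left(-3 - -56\right) + 34\right)\right) \left(-32\right) = \left(91 - 86 \left(\left(-3 + 56\right) + 34\right)\right) \left(-32\right) = \left(91 - 86 \left(53 + 34\right)\right) \left(-32\right) = \left(91 - 7482\right) \left(-32\right) = \left(-7391\right) \left(-32\right) = 236512$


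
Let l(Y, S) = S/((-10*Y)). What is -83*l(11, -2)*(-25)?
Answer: 415/11 ≈ 37.727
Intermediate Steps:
l(Y, S) = -S/(10*Y) (l(Y, S) = S*(-1/(10*Y)) = -S/(10*Y))
-83*l(11, -2)*(-25) = -(-83)*(-2)/(10*11)*(-25) = -83*1/55*(-25) = -83/55*(-25) = 415/11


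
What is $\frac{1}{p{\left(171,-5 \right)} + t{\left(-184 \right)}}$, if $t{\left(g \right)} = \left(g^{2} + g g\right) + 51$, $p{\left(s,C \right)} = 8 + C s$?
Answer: $\frac{1}{66916} \approx 1.4944 \cdot 10^{-5}$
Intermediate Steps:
$t{\left(g \right)} = 51 + 2 g^{2}$ ($t{\left(g \right)} = \left(g^{2} + g^{2}\right) + 51 = 2 g^{2} + 51 = 51 + 2 g^{2}$)
$\frac{1}{p{\left(171,-5 \right)} + t{\left(-184 \right)}} = \frac{1}{\left(8 - 855\right) + \left(51 + 2 \left(-184\right)^{2}\right)} = \frac{1}{\left(8 - 855\right) + \left(51 + 2 \cdot 33856\right)} = \frac{1}{-847 + \left(51 + 67712\right)} = \frac{1}{-847 + 67763} = \frac{1}{66916}$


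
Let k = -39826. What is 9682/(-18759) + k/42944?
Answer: -581439871/402793248 ≈ -1.4435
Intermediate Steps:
9682/(-18759) + k/42944 = 9682/(-18759) - 39826/42944 = 9682*(-1/18759) - 39826*1/42944 = -9682/18759 - 19913/21472 = -581439871/402793248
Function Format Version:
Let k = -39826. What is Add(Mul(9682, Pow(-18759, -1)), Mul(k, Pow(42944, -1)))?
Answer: Rational(-581439871, 402793248) ≈ -1.4435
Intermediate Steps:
Add(Mul(9682, Pow(-18759, -1)), Mul(k, Pow(42944, -1))) = Add(Mul(9682, Pow(-18759, -1)), Mul(-39826, Pow(42944, -1))) = Add(Mul(9682, Rational(-1, 18759)), Mul(-39826, Rational(1, 42944))) = Add(Rational(-9682, 18759), Rational(-19913, 21472)) = Rational(-581439871, 402793248)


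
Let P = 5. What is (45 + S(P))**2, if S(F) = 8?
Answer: 2809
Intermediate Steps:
(45 + S(P))**2 = (45 + 8)**2 = 53**2 = 2809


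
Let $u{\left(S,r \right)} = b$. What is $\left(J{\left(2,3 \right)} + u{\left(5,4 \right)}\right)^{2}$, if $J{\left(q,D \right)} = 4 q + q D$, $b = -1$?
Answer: $169$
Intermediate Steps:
$u{\left(S,r \right)} = -1$
$J{\left(q,D \right)} = 4 q + D q$
$\left(J{\left(2,3 \right)} + u{\left(5,4 \right)}\right)^{2} = \left(2 \left(4 + 3\right) - 1\right)^{2} = \left(2 \cdot 7 - 1\right)^{2} = \left(14 - 1\right)^{2} = 13^{2} = 169$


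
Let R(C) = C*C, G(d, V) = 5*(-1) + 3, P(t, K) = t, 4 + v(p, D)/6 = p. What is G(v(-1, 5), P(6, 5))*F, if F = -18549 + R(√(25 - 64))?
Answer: 37176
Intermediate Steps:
v(p, D) = -24 + 6*p
G(d, V) = -2 (G(d, V) = -5 + 3 = -2)
R(C) = C²
F = -18588 (F = -18549 + (√(25 - 64))² = -18549 + (√(-39))² = -18549 + (I*√39)² = -18549 - 39 = -18588)
G(v(-1, 5), P(6, 5))*F = -2*(-18588) = 37176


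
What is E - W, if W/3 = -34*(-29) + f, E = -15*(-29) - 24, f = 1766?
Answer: -7845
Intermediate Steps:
E = 411 (E = 435 - 24 = 411)
W = 8256 (W = 3*(-34*(-29) + 1766) = 3*(986 + 1766) = 3*2752 = 8256)
E - W = 411 - 1*8256 = 411 - 8256 = -7845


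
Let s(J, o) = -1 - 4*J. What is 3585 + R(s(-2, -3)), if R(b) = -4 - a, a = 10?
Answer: 3571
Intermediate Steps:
R(b) = -14 (R(b) = -4 - 1*10 = -4 - 10 = -14)
3585 + R(s(-2, -3)) = 3585 - 14 = 3571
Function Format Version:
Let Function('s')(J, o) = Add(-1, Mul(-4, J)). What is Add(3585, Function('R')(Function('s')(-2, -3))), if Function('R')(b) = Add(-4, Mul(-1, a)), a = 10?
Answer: 3571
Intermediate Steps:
Function('R')(b) = -14 (Function('R')(b) = Add(-4, Mul(-1, 10)) = Add(-4, -10) = -14)
Add(3585, Function('R')(Function('s')(-2, -3))) = Add(3585, -14) = 3571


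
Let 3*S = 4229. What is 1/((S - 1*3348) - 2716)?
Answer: -3/13963 ≈ -0.00021485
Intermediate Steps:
S = 4229/3 (S = (⅓)*4229 = 4229/3 ≈ 1409.7)
1/((S - 1*3348) - 2716) = 1/((4229/3 - 1*3348) - 2716) = 1/((4229/3 - 3348) - 2716) = 1/(-5815/3 - 2716) = 1/(-13963/3) = -3/13963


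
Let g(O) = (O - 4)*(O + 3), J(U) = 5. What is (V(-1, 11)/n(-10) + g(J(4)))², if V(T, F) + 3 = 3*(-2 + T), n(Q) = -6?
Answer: 100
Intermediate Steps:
V(T, F) = -9 + 3*T (V(T, F) = -3 + 3*(-2 + T) = -3 + (-6 + 3*T) = -9 + 3*T)
g(O) = (-4 + O)*(3 + O)
(V(-1, 11)/n(-10) + g(J(4)))² = ((-9 + 3*(-1))/(-6) + (-12 + 5² - 1*5))² = ((-9 - 3)*(-⅙) + (-12 + 25 - 5))² = (-12*(-⅙) + 8)² = (2 + 8)² = 10² = 100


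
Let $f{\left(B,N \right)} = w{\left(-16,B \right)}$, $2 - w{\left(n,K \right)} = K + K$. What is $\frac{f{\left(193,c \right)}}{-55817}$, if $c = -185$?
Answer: $\frac{384}{55817} \approx 0.0068796$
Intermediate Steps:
$w{\left(n,K \right)} = 2 - 2 K$ ($w{\left(n,K \right)} = 2 - \left(K + K\right) = 2 - 2 K$)
$f{\left(B,N \right)} = 2 - 2 B$
$\frac{f{\left(193,c \right)}}{-55817} = \frac{2 - 386}{-55817} = \left(2 - 386\right) \left(- \frac{1}{55817}\right) = \left(-384\right) \left(- \frac{1}{55817}\right) = \frac{384}{55817}$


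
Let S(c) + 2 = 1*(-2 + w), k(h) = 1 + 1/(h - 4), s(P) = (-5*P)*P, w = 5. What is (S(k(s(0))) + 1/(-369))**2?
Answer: 135424/136161 ≈ 0.99459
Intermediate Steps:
s(P) = -5*P**2
k(h) = 1 + 1/(-4 + h)
S(c) = 1 (S(c) = -2 + 1*(-2 + 5) = -2 + 1*3 = -2 + 3 = 1)
(S(k(s(0))) + 1/(-369))**2 = (1 + 1/(-369))**2 = (1 - 1/369)**2 = (368/369)**2 = 135424/136161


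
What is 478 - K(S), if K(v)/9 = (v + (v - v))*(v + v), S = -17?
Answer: -4724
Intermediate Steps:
K(v) = 18*v² (K(v) = 9*((v + (v - v))*(v + v)) = 9*((v + 0)*(2*v)) = 9*(v*(2*v)) = 9*(2*v²) = 18*v²)
478 - K(S) = 478 - 18*(-17)² = 478 - 18*289 = 478 - 1*5202 = 478 - 5202 = -4724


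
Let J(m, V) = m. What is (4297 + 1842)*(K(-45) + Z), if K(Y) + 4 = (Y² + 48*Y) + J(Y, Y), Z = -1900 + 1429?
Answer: -4021045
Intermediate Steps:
Z = -471
K(Y) = -4 + Y² + 49*Y (K(Y) = -4 + ((Y² + 48*Y) + Y) = -4 + (Y² + 49*Y) = -4 + Y² + 49*Y)
(4297 + 1842)*(K(-45) + Z) = (4297 + 1842)*((-4 + (-45)² + 49*(-45)) - 471) = 6139*((-4 + 2025 - 2205) - 471) = 6139*(-184 - 471) = 6139*(-655) = -4021045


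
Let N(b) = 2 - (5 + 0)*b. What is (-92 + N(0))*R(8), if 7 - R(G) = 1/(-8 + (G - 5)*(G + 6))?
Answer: -10665/17 ≈ -627.35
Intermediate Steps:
R(G) = 7 - 1/(-8 + (-5 + G)*(6 + G)) (R(G) = 7 - 1/(-8 + (G - 5)*(G + 6)) = 7 - 1/(-8 + (-5 + G)*(6 + G)))
N(b) = 2 - 5*b
(-92 + N(0))*R(8) = (-92 + (2 - 5*0))*((-267 + 7*8 + 7*8²)/(-38 + 8 + 8²)) = (-92 + (2 + 0))*((-267 + 56 + 7*64)/(-38 + 8 + 64)) = (-92 + 2)*((-267 + 56 + 448)/34) = -45*237/17 = -90*237/34 = -10665/17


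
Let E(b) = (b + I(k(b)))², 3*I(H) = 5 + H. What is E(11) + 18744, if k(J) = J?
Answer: 171097/9 ≈ 19011.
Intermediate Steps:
I(H) = 5/3 + H/3 (I(H) = (5 + H)/3 = 5/3 + H/3)
E(b) = (5/3 + 4*b/3)² (E(b) = (b + (5/3 + b/3))² = (5/3 + 4*b/3)²)
E(11) + 18744 = (5 + 4*11)²/9 + 18744 = (5 + 44)²/9 + 18744 = (⅑)*49² + 18744 = (⅑)*2401 + 18744 = 2401/9 + 18744 = 171097/9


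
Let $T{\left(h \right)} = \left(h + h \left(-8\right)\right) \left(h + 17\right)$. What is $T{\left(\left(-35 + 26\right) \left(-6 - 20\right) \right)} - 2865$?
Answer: $-414003$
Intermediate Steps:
$T{\left(h \right)} = - 7 h \left(17 + h\right)$ ($T{\left(h \right)} = \left(h - 8 h\right) \left(17 + h\right) = - 7 h \left(17 + h\right)$)
$T{\left(\left(-35 + 26\right) \left(-6 - 20\right) \right)} - 2865 = - 7 \left(-35 + 26\right) \left(-6 - 20\right) \left(17 + \left(-35 + 26\right) \left(-6 - 20\right)\right) - 2865 = - 7 \left(\left(-9\right) \left(-26\right)\right) \left(17 - -234\right) - 2865 = \left(-7\right) 234 \left(17 + 234\right) - 2865 = \left(-7\right) 234 \cdot 251 - 2865 = -411138 - 2865 = -414003$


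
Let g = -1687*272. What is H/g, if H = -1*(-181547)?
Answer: -181547/458864 ≈ -0.39564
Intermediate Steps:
H = 181547
g = -458864
H/g = 181547/(-458864) = 181547*(-1/458864) = -181547/458864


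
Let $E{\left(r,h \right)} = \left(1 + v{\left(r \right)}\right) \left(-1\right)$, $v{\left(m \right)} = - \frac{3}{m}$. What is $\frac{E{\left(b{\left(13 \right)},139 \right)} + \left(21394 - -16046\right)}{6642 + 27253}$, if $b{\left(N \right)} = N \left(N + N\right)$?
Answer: $\frac{2530877}{2291302} \approx 1.1046$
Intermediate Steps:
$b{\left(N \right)} = 2 N^{2}$ ($b{\left(N \right)} = N 2 N = 2 N^{2}$)
$E{\left(r,h \right)} = -1 + \frac{3}{r}$ ($E{\left(r,h \right)} = \left(1 - \frac{3}{r}\right) \left(-1\right) = -1 + \frac{3}{r}$)
$\frac{E{\left(b{\left(13 \right)},139 \right)} + \left(21394 - -16046\right)}{6642 + 27253} = \frac{\frac{3 - 2 \cdot 13^{2}}{2 \cdot 13^{2}} + \left(21394 - -16046\right)}{6642 + 27253} = \frac{\frac{3 - 2 \cdot 169}{2 \cdot 169} + \left(21394 + 16046\right)}{33895} = \left(\frac{3 - 338}{338} + 37440\right) \frac{1}{33895} = \left(\frac{1}{338} \left(-335\right) + 37440\right) \frac{1}{33895} = \left(- \frac{335}{338} + 37440\right) \frac{1}{33895} = \frac{12654385}{338} \cdot \frac{1}{33895} = \frac{2530877}{2291302}$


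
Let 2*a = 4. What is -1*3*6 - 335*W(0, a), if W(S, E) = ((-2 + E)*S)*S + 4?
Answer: -1358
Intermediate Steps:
a = 2 (a = (1/2)*4 = 2)
W(S, E) = 4 + S**2*(-2 + E) (W(S, E) = (S*(-2 + E))*S + 4 = S**2*(-2 + E) + 4 = 4 + S**2*(-2 + E))
-1*3*6 - 335*W(0, a) = -1*3*6 - 335*(4 - 2*0**2 + 2*0**2) = -3*6 - 335*(4 - 2*0 + 2*0) = -18 - 335*(4 + 0 + 0) = -18 - 335*4 = -18 - 1340 = -1358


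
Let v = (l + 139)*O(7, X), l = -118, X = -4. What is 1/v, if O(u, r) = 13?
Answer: 1/273 ≈ 0.0036630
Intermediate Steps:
v = 273 (v = (-118 + 139)*13 = 21*13 = 273)
1/v = 1/273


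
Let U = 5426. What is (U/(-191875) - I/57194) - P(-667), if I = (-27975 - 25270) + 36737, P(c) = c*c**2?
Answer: 1628232316994617053/5487049375 ≈ 2.9674e+8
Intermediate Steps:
P(c) = c**3
I = -16508 (I = -53245 + 36737 = -16508)
(U/(-191875) - I/57194) - P(-667) = (5426/(-191875) - 1*(-16508)/57194) - 1*(-667)**3 = (5426*(-1/191875) + 16508*(1/57194)) - 1*(-296740963) = (-5426/191875 + 8254/28597) + 296740963 = 1428568928/5487049375 + 296740963 = 1628232316994617053/5487049375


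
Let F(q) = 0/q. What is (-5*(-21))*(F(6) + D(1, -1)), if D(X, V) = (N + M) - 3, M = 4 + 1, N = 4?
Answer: 630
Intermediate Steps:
F(q) = 0
M = 5
D(X, V) = 6 (D(X, V) = (4 + 5) - 3 = 9 - 3 = 6)
(-5*(-21))*(F(6) + D(1, -1)) = (-5*(-21))*(0 + 6) = 105*6 = 630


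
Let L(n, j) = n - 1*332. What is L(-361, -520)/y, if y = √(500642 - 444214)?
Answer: -693*√14107/28214 ≈ -2.9173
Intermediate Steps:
y = 2*√14107 (y = √56428 = 2*√14107 ≈ 237.55)
L(n, j) = -332 + n (L(n, j) = n - 332 = -332 + n)
L(-361, -520)/y = (-332 - 361)/((2*√14107)) = -693*√14107/28214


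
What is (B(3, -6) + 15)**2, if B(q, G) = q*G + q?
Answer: 0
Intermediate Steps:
B(q, G) = q + G*q (B(q, G) = G*q + q = q + G*q)
(B(3, -6) + 15)**2 = (3*(1 - 6) + 15)**2 = (3*(-5) + 15)**2 = (-15 + 15)**2 = 0**2 = 0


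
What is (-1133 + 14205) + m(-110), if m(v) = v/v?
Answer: 13073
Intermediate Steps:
m(v) = 1
(-1133 + 14205) + m(-110) = (-1133 + 14205) + 1 = 13072 + 1 = 13073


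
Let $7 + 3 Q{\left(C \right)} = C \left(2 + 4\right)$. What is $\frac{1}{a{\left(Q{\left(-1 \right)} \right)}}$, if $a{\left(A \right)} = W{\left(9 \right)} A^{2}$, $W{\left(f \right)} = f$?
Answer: $\frac{1}{169} \approx 0.0059172$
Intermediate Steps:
$Q{\left(C \right)} = - \frac{7}{3} + 2 C$ ($Q{\left(C \right)} = - \frac{7}{3} + \frac{C \left(2 + 4\right)}{3} = - \frac{7}{3} + \frac{C 6}{3} = - \frac{7}{3} + \frac{6 C}{3} = - \frac{7}{3} + 2 C$)
$a{\left(A \right)} = 9 A^{2}$
$\frac{1}{a{\left(Q{\left(-1 \right)} \right)}} = \frac{1}{9 \left(- \frac{7}{3} + 2 \left(-1\right)\right)^{2}} = \frac{1}{9 \left(- \frac{7}{3} - 2\right)^{2}} = \frac{1}{9 \left(- \frac{13}{3}\right)^{2}} = \frac{1}{9 \cdot \frac{169}{9}} = \frac{1}{169}$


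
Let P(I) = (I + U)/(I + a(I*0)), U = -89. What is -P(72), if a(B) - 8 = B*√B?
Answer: 17/80 ≈ 0.21250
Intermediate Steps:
a(B) = 8 + B^(3/2) (a(B) = 8 + B*√B = 8 + B^(3/2))
P(I) = (-89 + I)/(8 + I) (P(I) = (I - 89)/(I + (8 + (I*0)^(3/2))) = (-89 + I)/(I + (8 + 0^(3/2))) = (-89 + I)/(I + (8 + 0)) = (-89 + I)/(I + 8) = (-89 + I)/(8 + I))
-P(72) = -(-89 + 72)/(8 + 72) = -(-17)/80 = -1*(-17/80) = 17/80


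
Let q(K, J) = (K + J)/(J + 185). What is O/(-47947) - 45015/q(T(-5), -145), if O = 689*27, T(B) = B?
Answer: 575537185/47947 ≈ 12004.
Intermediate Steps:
q(K, J) = (J + K)/(185 + J)
O = 18603
O/(-47947) - 45015/q(T(-5), -145) = 18603/(-47947) - 45015*(185 - 145)/(-145 - 5) = 18603*(-1/47947) - 45015/(-150/40) = -18603/47947 - 45015/((1/40)*(-150)) = -18603/47947 - 45015/(-15/4) = -18603/47947 - 45015*(-4/15) = -18603/47947 + 12004 = 575537185/47947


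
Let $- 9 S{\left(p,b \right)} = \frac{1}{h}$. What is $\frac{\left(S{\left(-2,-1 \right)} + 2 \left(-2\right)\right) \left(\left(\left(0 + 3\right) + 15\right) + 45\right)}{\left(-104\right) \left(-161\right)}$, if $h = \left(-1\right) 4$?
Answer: $- \frac{11}{736} \approx -0.014946$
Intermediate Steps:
$h = -4$
$S{\left(p,b \right)} = \frac{1}{36}$ ($S{\left(p,b \right)} = - \frac{1}{9 \left(-4\right)} = \left(- \frac{1}{9}\right) \left(- \frac{1}{4}\right) = \frac{1}{36}$)
$\frac{\left(S{\left(-2,-1 \right)} + 2 \left(-2\right)\right) \left(\left(\left(0 + 3\right) + 15\right) + 45\right)}{\left(-104\right) \left(-161\right)} = \frac{\left(\frac{1}{36} + 2 \left(-2\right)\right) \left(\left(\left(0 + 3\right) + 15\right) + 45\right)}{\left(-104\right) \left(-161\right)} = \frac{\left(\frac{1}{36} - 4\right) \left(\left(3 + 15\right) + 45\right)}{16744} = - \frac{143 \left(18 + 45\right)}{36} \cdot \frac{1}{16744} = \left(- \frac{143}{36}\right) 63 \cdot \frac{1}{16744} = \left(- \frac{1001}{4}\right) \frac{1}{16744} = - \frac{11}{736}$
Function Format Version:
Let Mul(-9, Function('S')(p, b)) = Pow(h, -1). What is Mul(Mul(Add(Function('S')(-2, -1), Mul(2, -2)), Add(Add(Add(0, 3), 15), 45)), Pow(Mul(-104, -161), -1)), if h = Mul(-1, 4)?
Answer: Rational(-11, 736) ≈ -0.014946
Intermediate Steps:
h = -4
Function('S')(p, b) = Rational(1, 36) (Function('S')(p, b) = Mul(Rational(-1, 9), Pow(-4, -1)) = Mul(Rational(-1, 9), Rational(-1, 4)) = Rational(1, 36))
Mul(Mul(Add(Function('S')(-2, -1), Mul(2, -2)), Add(Add(Add(0, 3), 15), 45)), Pow(Mul(-104, -161), -1)) = Mul(Mul(Add(Rational(1, 36), Mul(2, -2)), Add(Add(Add(0, 3), 15), 45)), Pow(Mul(-104, -161), -1)) = Mul(Mul(Add(Rational(1, 36), -4), Add(Add(3, 15), 45)), Pow(16744, -1)) = Mul(Mul(Rational(-143, 36), Add(18, 45)), Rational(1, 16744)) = Mul(Mul(Rational(-143, 36), 63), Rational(1, 16744)) = Mul(Rational(-1001, 4), Rational(1, 16744)) = Rational(-11, 736)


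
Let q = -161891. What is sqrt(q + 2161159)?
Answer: 2*sqrt(499817) ≈ 1414.0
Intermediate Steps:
sqrt(q + 2161159) = sqrt(-161891 + 2161159) = sqrt(1999268) = 2*sqrt(499817)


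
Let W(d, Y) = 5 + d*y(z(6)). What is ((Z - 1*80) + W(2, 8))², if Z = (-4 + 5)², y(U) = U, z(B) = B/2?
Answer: 4624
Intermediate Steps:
z(B) = B/2 (z(B) = B*(½) = B/2)
Z = 1 (Z = 1² = 1)
W(d, Y) = 5 + 3*d (W(d, Y) = 5 + d*((½)*6) = 5 + d*3 = 5 + 3*d)
((Z - 1*80) + W(2, 8))² = ((1 - 1*80) + (5 + 3*2))² = ((1 - 80) + (5 + 6))² = (-79 + 11)² = (-68)² = 4624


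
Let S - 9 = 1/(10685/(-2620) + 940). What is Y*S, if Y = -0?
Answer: 0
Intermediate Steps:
S = 4414331/490423 (S = 9 + 1/(10685/(-2620) + 940) = 9 + 1/(10685*(-1/2620) + 940) = 9 + 1/(-2137/524 + 940) = 9 + 1/(490423/524) = 9 + 524/490423 = 4414331/490423 ≈ 9.0011)
Y = 0 (Y = -94*0 = 0)
Y*S = 0*(4414331/490423) = 0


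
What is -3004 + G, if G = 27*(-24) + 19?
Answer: -3633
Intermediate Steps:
G = -629 (G = -648 + 19 = -629)
-3004 + G = -3004 - 629 = -3633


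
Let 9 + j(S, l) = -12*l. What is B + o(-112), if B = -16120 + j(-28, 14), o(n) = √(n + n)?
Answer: -16297 + 4*I*√14 ≈ -16297.0 + 14.967*I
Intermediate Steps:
o(n) = √2*√n (o(n) = √(2*n) = √2*√n)
j(S, l) = -9 - 12*l
B = -16297 (B = -16120 + (-9 - 12*14) = -16120 + (-9 - 168) = -16120 - 177 = -16297)
B + o(-112) = -16297 + √2*√(-112) = -16297 + √2*(4*I*√7) = -16297 + 4*I*√14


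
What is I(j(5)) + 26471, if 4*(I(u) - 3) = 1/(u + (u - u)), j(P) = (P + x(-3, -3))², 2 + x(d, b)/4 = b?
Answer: 23826601/900 ≈ 26474.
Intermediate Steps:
x(d, b) = -8 + 4*b
j(P) = (-20 + P)² (j(P) = (P + (-8 + 4*(-3)))² = (P + (-8 - 12))² = (P - 20)² = (-20 + P)²)
I(u) = 3 + 1/(4*u) (I(u) = 3 + 1/(4*(u + (u - u))) = 3 + 1/(4*(u + 0)) = 3 + 1/(4*u))
I(j(5)) + 26471 = (3 + 1/(4*((-20 + 5)²))) + 26471 = (3 + 1/(4*((-15)²))) + 26471 = (3 + (¼)/225) + 26471 = (3 + (¼)*(1/225)) + 26471 = (3 + 1/900) + 26471 = 2701/900 + 26471 = 23826601/900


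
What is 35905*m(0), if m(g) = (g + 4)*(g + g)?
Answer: 0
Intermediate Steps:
m(g) = 2*g*(4 + g) (m(g) = (4 + g)*(2*g) = 2*g*(4 + g))
35905*m(0) = 35905*(2*0*(4 + 0)) = 35905*(2*0*4) = 35905*0 = 0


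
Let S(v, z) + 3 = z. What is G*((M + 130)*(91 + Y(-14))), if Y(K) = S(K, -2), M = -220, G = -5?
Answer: 38700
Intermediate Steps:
S(v, z) = -3 + z
Y(K) = -5 (Y(K) = -3 - 2 = -5)
G*((M + 130)*(91 + Y(-14))) = -5*(-220 + 130)*(91 - 5) = -(-450)*86 = -5*(-7740) = 38700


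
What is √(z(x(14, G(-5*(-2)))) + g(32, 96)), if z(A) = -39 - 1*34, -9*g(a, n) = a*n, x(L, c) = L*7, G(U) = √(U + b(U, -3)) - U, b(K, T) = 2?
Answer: I*√3729/3 ≈ 20.355*I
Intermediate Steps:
G(U) = √(2 + U) - U (G(U) = √(U + 2) - U = √(2 + U) - U)
x(L, c) = 7*L
g(a, n) = -a*n/9
z(A) = -73 (z(A) = -39 - 34 = -73)
√(z(x(14, G(-5*(-2)))) + g(32, 96)) = √(-73 - ⅑*32*96) = √(-73 - 1024/3) = √(-1243/3) = I*√3729/3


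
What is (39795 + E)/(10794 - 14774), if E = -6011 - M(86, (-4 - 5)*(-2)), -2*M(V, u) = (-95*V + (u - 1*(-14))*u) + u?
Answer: -7499/995 ≈ -7.5367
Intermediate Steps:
M(V, u) = -u/2 + 95*V/2 - u*(14 + u)/2 (M(V, u) = -((-95*V + (u - 1*(-14))*u) + u)/2 = -((-95*V + (u + 14)*u) + u)/2 = -((-95*V + (14 + u)*u) + u)/2 = -((-95*V + u*(14 + u)) + u)/2 = -(u - 95*V + u*(14 + u))/2 = -u/2 + 95*V/2 - u*(14 + u)/2)
E = -9799 (E = -6011 - (-15*(-4 - 5)*(-2)/2 - 4*(-4 - 5)²/2 + (95/2)*86) = -6011 - (-(-135)*(-2)/2 - (-9*(-2))²/2 + 4085) = -6011 - (-15/2*18 - ½*18² + 4085) = -6011 - (-135 - ½*324 + 4085) = -6011 - (-135 - 162 + 4085) = -6011 - 1*3788 = -6011 - 3788 = -9799)
(39795 + E)/(10794 - 14774) = (39795 - 9799)/(10794 - 14774) = 29996/(-3980) = 29996*(-1/3980) = -7499/995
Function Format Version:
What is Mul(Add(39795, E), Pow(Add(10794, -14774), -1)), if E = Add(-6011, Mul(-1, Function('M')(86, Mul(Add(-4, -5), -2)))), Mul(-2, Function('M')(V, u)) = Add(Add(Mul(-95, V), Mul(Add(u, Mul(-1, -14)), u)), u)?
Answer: Rational(-7499, 995) ≈ -7.5367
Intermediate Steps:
Function('M')(V, u) = Add(Mul(Rational(-1, 2), u), Mul(Rational(95, 2), V), Mul(Rational(-1, 2), u, Add(14, u))) (Function('M')(V, u) = Mul(Rational(-1, 2), Add(Add(Mul(-95, V), Mul(Add(u, Mul(-1, -14)), u)), u)) = Mul(Rational(-1, 2), Add(Add(Mul(-95, V), Mul(Add(u, 14), u)), u)) = Mul(Rational(-1, 2), Add(Add(Mul(-95, V), Mul(Add(14, u), u)), u)) = Mul(Rational(-1, 2), Add(Add(Mul(-95, V), Mul(u, Add(14, u))), u)) = Mul(Rational(-1, 2), Add(u, Mul(-95, V), Mul(u, Add(14, u)))) = Add(Mul(Rational(-1, 2), u), Mul(Rational(95, 2), V), Mul(Rational(-1, 2), u, Add(14, u))))
E = -9799 (E = Add(-6011, Mul(-1, Add(Mul(Rational(-15, 2), Mul(Add(-4, -5), -2)), Mul(Rational(-1, 2), Pow(Mul(Add(-4, -5), -2), 2)), Mul(Rational(95, 2), 86)))) = Add(-6011, Mul(-1, Add(Mul(Rational(-15, 2), Mul(-9, -2)), Mul(Rational(-1, 2), Pow(Mul(-9, -2), 2)), 4085))) = Add(-6011, Mul(-1, Add(Mul(Rational(-15, 2), 18), Mul(Rational(-1, 2), Pow(18, 2)), 4085))) = Add(-6011, Mul(-1, Add(-135, Mul(Rational(-1, 2), 324), 4085))) = Add(-6011, Mul(-1, Add(-135, -162, 4085))) = Add(-6011, Mul(-1, 3788)) = Add(-6011, -3788) = -9799)
Mul(Add(39795, E), Pow(Add(10794, -14774), -1)) = Mul(Add(39795, -9799), Pow(Add(10794, -14774), -1)) = Mul(29996, Pow(-3980, -1)) = Mul(29996, Rational(-1, 3980)) = Rational(-7499, 995)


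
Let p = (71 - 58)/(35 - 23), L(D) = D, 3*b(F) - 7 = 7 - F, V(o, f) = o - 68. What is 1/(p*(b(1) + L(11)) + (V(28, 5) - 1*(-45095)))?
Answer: 18/811289 ≈ 2.2187e-5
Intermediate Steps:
V(o, f) = -68 + o
b(F) = 14/3 - F/3 (b(F) = 7/3 + (7 - F)/3 = 7/3 + (7/3 - F/3) = 14/3 - F/3)
p = 13/12 ≈ 1.0833
1/(p*(b(1) + L(11)) + (V(28, 5) - 1*(-45095))) = 1/(13*((14/3 - ⅓*1) + 11)/12 + ((-68 + 28) - 1*(-45095))) = 1/(13*((14/3 - ⅓) + 11)/12 + (-40 + 45095)) = 1/(13*(13/3 + 11)/12 + 45055) = 1/((13/12)*(46/3) + 45055) = 1/(299/18 + 45055) = 1/(811289/18) = 18/811289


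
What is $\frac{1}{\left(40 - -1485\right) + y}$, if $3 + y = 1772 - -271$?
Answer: $\frac{1}{3565} \approx 0.00028051$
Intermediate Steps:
$y = 2040$ ($y = -3 + \left(1772 - -271\right) = -3 + \left(1772 + 271\right) = -3 + 2043 = 2040$)
$\frac{1}{\left(40 - -1485\right) + y} = \frac{1}{\left(40 - -1485\right) + 2040} = \frac{1}{\left(40 + 1485\right) + 2040} = \frac{1}{1525 + 2040} = \frac{1}{3565}$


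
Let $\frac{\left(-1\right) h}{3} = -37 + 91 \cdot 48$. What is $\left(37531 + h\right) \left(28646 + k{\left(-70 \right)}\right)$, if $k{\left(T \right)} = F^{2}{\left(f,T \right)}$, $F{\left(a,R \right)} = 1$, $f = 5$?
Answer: $702940086$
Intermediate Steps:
$k{\left(T \right)} = 1$ ($k{\left(T \right)} = 1^{2} = 1$)
$h = -12993$ ($h = - 3 \left(-37 + 91 \cdot 48\right) = - 3 \left(-37 + 4368\right) = \left(-3\right) 4331 = -12993$)
$\left(37531 + h\right) \left(28646 + k{\left(-70 \right)}\right) = \left(37531 - 12993\right) \left(28646 + 1\right) = 24538 \cdot 28647 = 702940086$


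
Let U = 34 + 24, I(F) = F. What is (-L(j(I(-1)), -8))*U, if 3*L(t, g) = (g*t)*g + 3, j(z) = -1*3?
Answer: 3654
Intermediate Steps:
j(z) = -3
L(t, g) = 1 + t*g**2/3 (L(t, g) = ((g*t)*g + 3)/3 = (t*g**2 + 3)/3 = (3 + t*g**2)/3 = 1 + t*g**2/3)
U = 58
(-L(j(I(-1)), -8))*U = -(1 + (1/3)*(-3)*(-8)**2)*58 = -(1 + (1/3)*(-3)*64)*58 = -(1 - 64)*58 = -1*(-63)*58 = 63*58 = 3654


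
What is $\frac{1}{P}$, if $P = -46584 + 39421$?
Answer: $- \frac{1}{7163} \approx -0.00013961$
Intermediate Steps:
$P = -7163$
$\frac{1}{P} = \frac{1}{-7163} = - \frac{1}{7163}$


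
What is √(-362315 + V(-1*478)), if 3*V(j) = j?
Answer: I*√3262269/3 ≈ 602.06*I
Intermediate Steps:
V(j) = j/3
√(-362315 + V(-1*478)) = √(-362315 + (-1*478)/3) = √(-362315 + (⅓)*(-478)) = √(-362315 - 478/3) = √(-1087423/3) = I*√3262269/3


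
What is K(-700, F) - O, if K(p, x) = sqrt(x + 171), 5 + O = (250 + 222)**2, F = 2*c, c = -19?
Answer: -222779 + sqrt(133) ≈ -2.2277e+5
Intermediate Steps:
F = -38 (F = 2*(-19) = -38)
O = 222779 (O = -5 + (250 + 222)**2 = -5 + 472**2 = -5 + 222784 = 222779)
K(p, x) = sqrt(171 + x)
K(-700, F) - O = sqrt(171 - 38) - 1*222779 = sqrt(133) - 222779 = -222779 + sqrt(133)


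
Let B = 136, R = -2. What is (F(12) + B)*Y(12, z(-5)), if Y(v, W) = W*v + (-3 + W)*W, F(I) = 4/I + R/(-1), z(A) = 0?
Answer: 0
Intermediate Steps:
F(I) = 2 + 4/I (F(I) = 4/I - 2/(-1) = 4/I - 2*(-1) = 4/I + 2 = 2 + 4/I)
Y(v, W) = W*v + W*(-3 + W)
(F(12) + B)*Y(12, z(-5)) = ((2 + 4/12) + 136)*(0*(-3 + 0 + 12)) = ((2 + 4*(1/12)) + 136)*(0*9) = ((2 + 1/3) + 136)*0 = (7/3 + 136)*0 = (415/3)*0 = 0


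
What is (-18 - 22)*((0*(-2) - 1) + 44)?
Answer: -1720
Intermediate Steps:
(-18 - 22)*((0*(-2) - 1) + 44) = -40*((0 - 1) + 44) = -40*(-1 + 44) = -40*43 = -1720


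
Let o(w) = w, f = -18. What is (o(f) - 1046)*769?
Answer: -818216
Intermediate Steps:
(o(f) - 1046)*769 = (-18 - 1046)*769 = -1064*769 = -818216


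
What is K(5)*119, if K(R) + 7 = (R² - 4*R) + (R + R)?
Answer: 952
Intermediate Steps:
K(R) = -7 + R² - 2*R (K(R) = -7 + ((R² - 4*R) + (R + R)) = -7 + ((R² - 4*R) + 2*R) = -7 + (R² - 2*R) = -7 + R² - 2*R)
K(5)*119 = (-7 + 5² - 2*5)*119 = (-7 + 25 - 10)*119 = 8*119 = 952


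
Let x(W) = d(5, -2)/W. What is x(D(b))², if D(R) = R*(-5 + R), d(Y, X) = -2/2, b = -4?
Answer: 1/1296 ≈ 0.00077160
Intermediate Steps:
d(Y, X) = -1 (d(Y, X) = -2*½ = -1)
x(W) = -1/W
x(D(b))² = (-1/((-4*(-5 - 4))))² = (-1/((-4*(-9))))² = (-1/36)² = 1/1296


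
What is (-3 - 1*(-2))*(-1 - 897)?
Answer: 898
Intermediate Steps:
(-3 - 1*(-2))*(-1 - 897) = (-3 + 2)*(-898) = -1*(-898) = 898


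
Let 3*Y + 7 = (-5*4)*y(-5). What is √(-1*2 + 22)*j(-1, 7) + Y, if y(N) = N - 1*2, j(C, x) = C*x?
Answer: 133/3 - 14*√5 ≈ 13.028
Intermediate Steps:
y(N) = -2 + N (y(N) = N - 2 = -2 + N)
Y = 133/3 (Y = -7/3 + ((-5*4)*(-2 - 5))/3 = -7/3 + (-20*(-7))/3 = -7/3 + (⅓)*140 = -7/3 + 140/3 = 133/3 ≈ 44.333)
√(-1*2 + 22)*j(-1, 7) + Y = √(-1*2 + 22)*(-1*7) + 133/3 = √(-2 + 22)*(-7) + 133/3 = √20*(-7) + 133/3 = (2*√5)*(-7) + 133/3 = -14*√5 + 133/3 = 133/3 - 14*√5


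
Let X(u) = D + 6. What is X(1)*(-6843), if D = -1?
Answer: -34215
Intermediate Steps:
X(u) = 5 (X(u) = -1 + 6 = 5)
X(1)*(-6843) = 5*(-6843) = -34215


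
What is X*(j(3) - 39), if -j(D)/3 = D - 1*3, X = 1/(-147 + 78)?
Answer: 13/23 ≈ 0.56522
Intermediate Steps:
X = -1/69 (X = 1/(-69) = -1/69 ≈ -0.014493)
j(D) = 9 - 3*D (j(D) = -3*(D - 1*3) = -3*(D - 3) = -3*(-3 + D) = 9 - 3*D)
X*(j(3) - 39) = -((9 - 3*3) - 39)/69 = -((9 - 9) - 39)/69 = -(0 - 39)/69 = -1/69*(-39) = 13/23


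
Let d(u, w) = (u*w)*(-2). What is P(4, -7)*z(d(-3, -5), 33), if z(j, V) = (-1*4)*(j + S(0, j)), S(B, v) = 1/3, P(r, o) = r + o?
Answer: -356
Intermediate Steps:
P(r, o) = o + r
S(B, v) = ⅓
d(u, w) = -2*u*w
z(j, V) = -4/3 - 4*j (z(j, V) = (-1*4)*(j + ⅓) = -4*(⅓ + j) = -4/3 - 4*j)
P(4, -7)*z(d(-3, -5), 33) = (-7 + 4)*(-4/3 - (-8)*(-3)*(-5)) = -3*(-4/3 - 4*(-30)) = -3*(-4/3 + 120) = -3*356/3 = -356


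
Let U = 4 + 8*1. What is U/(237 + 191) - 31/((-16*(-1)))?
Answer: -3269/1712 ≈ -1.9095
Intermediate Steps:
U = 12 (U = 4 + 8 = 12)
U/(237 + 191) - 31/((-16*(-1))) = 12/(237 + 191) - 31/((-16*(-1))) = 12/428 - 31/16 = 12*(1/428) - 31*1/16 = 3/107 - 31/16 = -3269/1712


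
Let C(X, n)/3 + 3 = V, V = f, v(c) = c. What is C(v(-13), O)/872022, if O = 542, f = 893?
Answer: 5/1633 ≈ 0.0030618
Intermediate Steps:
V = 893
C(X, n) = 2670 (C(X, n) = -9 + 3*893 = -9 + 2679 = 2670)
C(v(-13), O)/872022 = 2670/872022 = 2670*(1/872022) = 5/1633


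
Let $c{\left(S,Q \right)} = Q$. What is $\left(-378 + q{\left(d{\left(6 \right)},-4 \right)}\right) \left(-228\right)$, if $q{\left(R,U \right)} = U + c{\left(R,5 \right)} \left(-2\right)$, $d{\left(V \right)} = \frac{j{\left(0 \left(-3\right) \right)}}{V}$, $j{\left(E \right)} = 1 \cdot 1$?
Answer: $89376$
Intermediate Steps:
$j{\left(E \right)} = 1$
$d{\left(V \right)} = \frac{1}{V}$ ($d{\left(V \right)} = 1 \frac{1}{V} = \frac{1}{V}$)
$q{\left(R,U \right)} = -10 + U$ ($q{\left(R,U \right)} = U + 5 \left(-2\right) = U - 10 = -10 + U$)
$\left(-378 + q{\left(d{\left(6 \right)},-4 \right)}\right) \left(-228\right) = \left(-378 - 14\right) \left(-228\right) = \left(-392\right) \left(-228\right) = 89376$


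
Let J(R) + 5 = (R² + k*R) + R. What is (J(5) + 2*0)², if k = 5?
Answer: 2500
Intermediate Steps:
J(R) = -5 + R² + 6*R (J(R) = -5 + ((R² + 5*R) + R) = -5 + (R² + 6*R) = -5 + R² + 6*R)
(J(5) + 2*0)² = ((-5 + 5² + 6*5) + 2*0)² = ((-5 + 25 + 30) + 0)² = (50 + 0)² = 50² = 2500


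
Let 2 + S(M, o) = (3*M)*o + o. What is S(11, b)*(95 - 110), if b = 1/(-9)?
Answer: 260/3 ≈ 86.667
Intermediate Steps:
b = -⅑ (b = 1*(-⅑) = -⅑ ≈ -0.11111)
S(M, o) = -2 + o + 3*M*o (S(M, o) = -2 + ((3*M)*o + o) = -2 + (3*M*o + o) = -2 + (o + 3*M*o) = -2 + o + 3*M*o)
S(11, b)*(95 - 110) = (-2 - ⅑ + 3*11*(-⅑))*(95 - 110) = (-2 - ⅑ - 11/3)*(-15) = -52/9*(-15) = 260/3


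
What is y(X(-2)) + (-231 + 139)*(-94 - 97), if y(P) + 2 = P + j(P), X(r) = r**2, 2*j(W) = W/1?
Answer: 17576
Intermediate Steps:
j(W) = W/2 (j(W) = (W/1)/2 = (W*1)/2 = W/2)
y(P) = -2 + 3*P/2 (y(P) = -2 + (P + P/2) = -2 + 3*P/2)
y(X(-2)) + (-231 + 139)*(-94 - 97) = (-2 + (3/2)*(-2)**2) + (-231 + 139)*(-94 - 97) = (-2 + (3/2)*4) - 92*(-191) = (-2 + 6) + 17572 = 4 + 17572 = 17576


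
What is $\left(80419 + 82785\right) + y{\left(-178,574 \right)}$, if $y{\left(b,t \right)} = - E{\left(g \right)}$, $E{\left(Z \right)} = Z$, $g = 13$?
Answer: $163191$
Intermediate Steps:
$y{\left(b,t \right)} = -13$ ($y{\left(b,t \right)} = \left(-1\right) 13 = -13$)
$\left(80419 + 82785\right) + y{\left(-178,574 \right)} = \left(80419 + 82785\right) - 13 = 163204 - 13 = 163191$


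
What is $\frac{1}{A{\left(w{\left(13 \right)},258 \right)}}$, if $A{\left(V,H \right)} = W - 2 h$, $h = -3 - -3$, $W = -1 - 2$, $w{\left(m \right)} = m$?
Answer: $- \frac{1}{3} \approx -0.33333$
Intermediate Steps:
$W = -3$
$h = 0$ ($h = -3 + 3 = 0$)
$A{\left(V,H \right)} = -3$ ($A{\left(V,H \right)} = -3 - 0 = -3 + 0 = -3$)
$\frac{1}{A{\left(w{\left(13 \right)},258 \right)}} = \frac{1}{-3} = - \frac{1}{3}$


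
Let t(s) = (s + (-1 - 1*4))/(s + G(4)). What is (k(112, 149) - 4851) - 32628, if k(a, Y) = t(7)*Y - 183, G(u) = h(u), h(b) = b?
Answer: -413984/11 ≈ -37635.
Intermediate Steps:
G(u) = u
t(s) = (-5 + s)/(4 + s) (t(s) = (s + (-1 - 1*4))/(s + 4) = (s + (-1 - 4))/(4 + s) = (s - 5)/(4 + s) = (-5 + s)/(4 + s))
k(a, Y) = -183 + 2*Y/11 (k(a, Y) = ((-5 + 7)/(4 + 7))*Y - 183 = (2/11)*Y - 183 = ((1/11)*2)*Y - 183 = 2*Y/11 - 183 = -183 + 2*Y/11)
(k(112, 149) - 4851) - 32628 = ((-183 + (2/11)*149) - 4851) - 32628 = ((-183 + 298/11) - 4851) - 32628 = (-1715/11 - 4851) - 32628 = -55076/11 - 32628 = -413984/11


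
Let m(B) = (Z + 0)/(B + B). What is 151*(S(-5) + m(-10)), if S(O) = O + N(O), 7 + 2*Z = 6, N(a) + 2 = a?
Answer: -72329/40 ≈ -1808.2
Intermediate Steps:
N(a) = -2 + a
Z = -1/2 (Z = -7/2 + (1/2)*6 = -7/2 + 3 = -1/2 ≈ -0.50000)
S(O) = -2 + 2*O (S(O) = O + (-2 + O) = -2 + 2*O)
m(B) = -1/(4*B) (m(B) = (-1/2 + 0)/(B + B) = -1/(2*B)/2 = -1/(4*B))
151*(S(-5) + m(-10)) = 151*((-2 + 2*(-5)) - 1/4/(-10)) = 151*((-2 - 10) - 1/4*(-1/10)) = 151*(-12 + 1/40) = 151*(-479/40) = -72329/40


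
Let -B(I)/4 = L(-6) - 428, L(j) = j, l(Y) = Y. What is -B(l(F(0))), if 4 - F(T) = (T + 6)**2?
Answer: -1736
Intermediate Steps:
F(T) = 4 - (6 + T)**2 (F(T) = 4 - (T + 6)**2 = 4 - (6 + T)**2)
B(I) = 1736 (B(I) = -4*(-6 - 428) = -4*(-434) = 1736)
-B(l(F(0))) = -1*1736 = -1736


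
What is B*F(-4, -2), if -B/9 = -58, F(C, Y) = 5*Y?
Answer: -5220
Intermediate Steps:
B = 522 (B = -9*(-58) = 522)
B*F(-4, -2) = 522*(5*(-2)) = 522*(-10) = -5220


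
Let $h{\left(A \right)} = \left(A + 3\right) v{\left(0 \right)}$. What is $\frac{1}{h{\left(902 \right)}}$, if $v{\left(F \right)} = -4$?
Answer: $- \frac{1}{3620} \approx -0.00027624$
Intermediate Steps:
$h{\left(A \right)} = -12 - 4 A$ ($h{\left(A \right)} = \left(A + 3\right) \left(-4\right) = \left(3 + A\right) \left(-4\right) = -12 - 4 A$)
$\frac{1}{h{\left(902 \right)}} = \frac{1}{-12 - 3608} = \frac{1}{-3620} = - \frac{1}{3620}$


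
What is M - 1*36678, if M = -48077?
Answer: -84755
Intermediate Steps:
M - 1*36678 = -48077 - 1*36678 = -48077 - 36678 = -84755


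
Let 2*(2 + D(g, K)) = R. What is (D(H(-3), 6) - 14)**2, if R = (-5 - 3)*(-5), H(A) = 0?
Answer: 16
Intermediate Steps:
R = 40 (R = -8*(-5) = 40)
D(g, K) = 18 (D(g, K) = -2 + (1/2)*40 = -2 + 20 = 18)
(D(H(-3), 6) - 14)**2 = (18 - 14)**2 = 4**2 = 16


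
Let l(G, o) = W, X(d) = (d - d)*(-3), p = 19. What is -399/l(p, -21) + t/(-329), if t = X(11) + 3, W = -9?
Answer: 43748/987 ≈ 44.324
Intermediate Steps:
X(d) = 0 (X(d) = 0*(-3) = 0)
l(G, o) = -9
t = 3 (t = 0 + 3 = 3)
-399/l(p, -21) + t/(-329) = -399/(-9) + 3/(-329) = -399*(-⅑) + 3*(-1/329) = 133/3 - 3/329 = 43748/987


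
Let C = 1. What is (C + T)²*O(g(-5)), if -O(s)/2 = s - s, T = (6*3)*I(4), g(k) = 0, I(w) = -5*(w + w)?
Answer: 0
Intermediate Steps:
I(w) = -10*w
T = -720 (T = (6*3)*(-10*4) = 18*(-40) = -720)
O(s) = 0 (O(s) = -2*(s - s) = -2*0 = 0)
(C + T)²*O(g(-5)) = (1 - 720)²*0 = (-719)²*0 = 516961*0 = 0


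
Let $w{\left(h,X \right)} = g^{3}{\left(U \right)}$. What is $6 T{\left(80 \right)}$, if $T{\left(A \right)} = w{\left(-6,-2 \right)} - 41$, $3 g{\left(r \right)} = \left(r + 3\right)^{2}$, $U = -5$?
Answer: $- \frac{2086}{9} \approx -231.78$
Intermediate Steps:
$g{\left(r \right)} = \frac{\left(3 + r\right)^{2}}{3}$ ($g{\left(r \right)} = \frac{\left(r + 3\right)^{2}}{3} = \frac{\left(3 + r\right)^{2}}{3}$)
$w{\left(h,X \right)} = \frac{64}{27}$ ($w{\left(h,X \right)} = \left(\frac{\left(3 - 5\right)^{2}}{3}\right)^{3} = \left(\frac{\left(-2\right)^{2}}{3}\right)^{3} = \left(\frac{1}{3} \cdot 4\right)^{3} = \left(\frac{4}{3}\right)^{3} = \frac{64}{27}$)
$T{\left(A \right)} = - \frac{1043}{27}$ ($T{\left(A \right)} = \frac{64}{27} - 41 = - \frac{1043}{27}$)
$6 T{\left(80 \right)} = 6 \left(- \frac{1043}{27}\right) = - \frac{2086}{9}$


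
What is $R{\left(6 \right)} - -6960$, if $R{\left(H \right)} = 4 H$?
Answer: $6984$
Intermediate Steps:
$R{\left(6 \right)} - -6960 = 4 \cdot 6 - -6960 = 24 + 6960 = 6984$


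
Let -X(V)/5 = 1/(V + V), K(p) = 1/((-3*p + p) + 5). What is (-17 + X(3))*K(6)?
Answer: 107/42 ≈ 2.5476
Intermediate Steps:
K(p) = 1/(5 - 2*p) (K(p) = 1/(-2*p + 5) = 1/(5 - 2*p))
X(V) = -5/(2*V) (X(V) = -5/(V + V) = -5*1/(2*V) = -5/(2*V))
(-17 + X(3))*K(6) = (-17 - 5/2/3)*(-1/(-5 + 2*6)) = (-17 - 5/2*⅓)*(-1/(-5 + 12)) = (-17 - ⅚)*(-1/7) = -(-107)/(6*7) = -107/6*(-⅐) = 107/42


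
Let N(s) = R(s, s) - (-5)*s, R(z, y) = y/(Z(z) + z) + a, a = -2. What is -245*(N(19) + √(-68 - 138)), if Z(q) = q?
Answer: -45815/2 - 245*I*√206 ≈ -22908.0 - 3516.4*I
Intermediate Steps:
R(z, y) = -2 + y/(2*z) (R(z, y) = y/(z + z) - 2 = y/((2*z)) - 2 = (1/(2*z))*y - 2 = y/(2*z) - 2 = -2 + y/(2*z))
N(s) = -3/2 + 5*s (N(s) = (-2 + s/(2*s)) - (-5)*s = (-2 + ½) + 5*s = -3/2 + 5*s)
-245*(N(19) + √(-68 - 138)) = -245*((-3/2 + 5*19) + √(-68 - 138)) = -245*((-3/2 + 95) + √(-206)) = -245*(187/2 + I*√206) = -45815/2 - 245*I*√206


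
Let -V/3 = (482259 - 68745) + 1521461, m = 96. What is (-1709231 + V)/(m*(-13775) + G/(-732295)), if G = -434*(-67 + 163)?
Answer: 1375644717005/242096716584 ≈ 5.6822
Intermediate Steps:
G = -41664 (G = -434*96 = -41664)
V = -5804925 (V = -3*((482259 - 68745) + 1521461) = -3*(413514 + 1521461) = -3*1934975 = -5804925)
(-1709231 + V)/(m*(-13775) + G/(-732295)) = (-1709231 - 5804925)/(96*(-13775) - 41664/(-732295)) = -7514156/(-1322400 - 41664*(-1/732295)) = -7514156/(-1322400 + 41664/732295) = -7514156/(-968386866336/732295) = -7514156*(-732295/968386866336) = 1375644717005/242096716584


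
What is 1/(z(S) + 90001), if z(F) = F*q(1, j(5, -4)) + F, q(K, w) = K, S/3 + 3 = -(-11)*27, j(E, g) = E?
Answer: 1/91765 ≈ 1.0897e-5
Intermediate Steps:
S = 882 (S = -9 + 3*(-(-11)*27) = -9 + 3*(-1*(-297)) = -9 + 3*297 = -9 + 891 = 882)
z(F) = 2*F (z(F) = F*1 + F = F + F = 2*F)
1/(z(S) + 90001) = 1/(2*882 + 90001) = 1/(1764 + 90001) = 1/91765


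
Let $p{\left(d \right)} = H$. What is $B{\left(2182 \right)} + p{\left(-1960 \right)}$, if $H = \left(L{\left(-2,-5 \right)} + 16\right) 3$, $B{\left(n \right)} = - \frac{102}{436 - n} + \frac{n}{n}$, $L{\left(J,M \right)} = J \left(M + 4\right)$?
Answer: $\frac{16022}{291} \approx 55.058$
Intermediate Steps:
$L{\left(J,M \right)} = J \left(4 + M\right)$
$B{\left(n \right)} = 1 - \frac{102}{436 - n}$ ($B{\left(n \right)} = - \frac{102}{436 - n} + 1 = 1 - \frac{102}{436 - n}$)
$H = 54$ ($H = \left(- 2 \left(4 - 5\right) + 16\right) 3 = \left(\left(-2\right) \left(-1\right) + 16\right) 3 = \left(2 + 16\right) 3 = 18 \cdot 3 = 54$)
$p{\left(d \right)} = 54$
$B{\left(2182 \right)} + p{\left(-1960 \right)} = \frac{-334 + 2182}{-436 + 2182} + 54 = \frac{1}{1746} \cdot 1848 + 54 = \frac{308}{291} + 54 = \frac{16022}{291}$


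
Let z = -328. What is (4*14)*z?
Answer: -18368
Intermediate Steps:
(4*14)*z = (4*14)*(-328) = 56*(-328) = -18368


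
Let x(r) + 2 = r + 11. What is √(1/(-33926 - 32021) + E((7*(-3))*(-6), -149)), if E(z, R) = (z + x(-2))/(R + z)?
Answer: I*√13303646714694/1516781 ≈ 2.4047*I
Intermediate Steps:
x(r) = 9 + r (x(r) = -2 + (r + 11) = -2 + (11 + r) = 9 + r)
E(z, R) = (7 + z)/(R + z) (E(z, R) = (z + (9 - 2))/(R + z) = (z + 7)/(R + z) = (7 + z)/(R + z))
√(1/(-33926 - 32021) + E((7*(-3))*(-6), -149)) = √(1/(-33926 - 32021) + (7 + (7*(-3))*(-6))/(-149 + (7*(-3))*(-6))) = √(1/(-65947) + (7 - 21*(-6))/(-149 - 21*(-6))) = √(-1/65947 + (7 + 126)/(-149 + 126)) = √(-1/65947 + 133/(-23)) = √(-1/65947 - 1/23*133) = √(-1/65947 - 133/23) = √(-8770974/1516781) = I*√13303646714694/1516781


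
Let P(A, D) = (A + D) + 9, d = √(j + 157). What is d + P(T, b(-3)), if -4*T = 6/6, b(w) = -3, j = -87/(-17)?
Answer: 23/4 + 2*√11713/17 ≈ 18.483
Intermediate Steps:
j = 87/17 (j = -87*(-1/17) = 87/17 ≈ 5.1176)
T = -¼ (T = -3/(2*6) = -¼*1 = -¼ ≈ -0.25000)
d = 2*√11713/17 (d = √(87/17 + 157) = √(2756/17) = 2*√11713/17 ≈ 12.733)
P(A, D) = 9 + A + D
d + P(T, b(-3)) = 2*√11713/17 + (9 - ¼ - 3) = 2*√11713/17 + 23/4 = 23/4 + 2*√11713/17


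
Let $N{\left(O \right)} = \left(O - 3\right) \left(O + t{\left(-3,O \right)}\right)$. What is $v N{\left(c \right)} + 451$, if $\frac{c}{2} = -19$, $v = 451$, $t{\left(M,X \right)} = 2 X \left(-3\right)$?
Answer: $-3512839$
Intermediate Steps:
$t{\left(M,X \right)} = - 6 X$
$c = -38$ ($c = 2 \left(-19\right) = -38$)
$N{\left(O \right)} = - 5 O \left(-3 + O\right)$ ($N{\left(O \right)} = \left(O - 3\right) \left(O - 6 O\right) = \left(-3 + O\right) \left(- 5 O\right) = - 5 O \left(-3 + O\right)$)
$v N{\left(c \right)} + 451 = 451 \cdot 5 \left(-38\right) \left(3 - -38\right) + 451 = 451 \cdot 5 \left(-38\right) \left(3 + 38\right) + 451 = 451 \cdot 5 \left(-38\right) 41 + 451 = 451 \left(-7790\right) + 451 = -3513290 + 451 = -3512839$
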